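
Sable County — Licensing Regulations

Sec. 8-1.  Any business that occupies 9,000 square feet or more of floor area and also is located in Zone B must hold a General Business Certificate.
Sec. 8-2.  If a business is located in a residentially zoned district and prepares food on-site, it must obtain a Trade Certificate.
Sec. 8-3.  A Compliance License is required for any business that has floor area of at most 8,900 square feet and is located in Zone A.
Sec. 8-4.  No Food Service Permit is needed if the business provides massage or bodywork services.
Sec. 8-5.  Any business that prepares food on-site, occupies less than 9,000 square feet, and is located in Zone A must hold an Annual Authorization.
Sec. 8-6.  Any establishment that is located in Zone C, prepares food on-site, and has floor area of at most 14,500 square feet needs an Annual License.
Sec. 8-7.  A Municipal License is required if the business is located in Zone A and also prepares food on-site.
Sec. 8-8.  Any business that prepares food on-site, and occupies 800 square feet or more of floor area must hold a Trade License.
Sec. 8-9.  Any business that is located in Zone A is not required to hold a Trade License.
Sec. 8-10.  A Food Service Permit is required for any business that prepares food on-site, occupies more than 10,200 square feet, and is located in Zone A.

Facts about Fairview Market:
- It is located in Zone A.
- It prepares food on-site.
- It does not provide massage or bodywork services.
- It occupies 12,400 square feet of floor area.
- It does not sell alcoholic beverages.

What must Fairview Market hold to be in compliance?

Food Service Permit, Municipal License

Sec. 8-1. floor area 12,400 square feet ≥ 9,000 square feet; is located in Zone A (not: is located in Zone B) → General Business Certificate not required.
Sec. 8-2. is located in Zone A (not: is located in a residentially zoned district); prepares food on-site → Trade Certificate not required.
Sec. 8-3. floor area 12,400 square feet > 8,900 square feet; is located in Zone A → Compliance License not required.
Sec. 8-4. does not provide massage or bodywork services → Food Service Permit exemption does not apply.
Sec. 8-5. prepares food on-site; floor area 12,400 square feet ≥ 9,000 square feet; is located in Zone A → Annual Authorization not required.
Sec. 8-6. is located in Zone A (not: is located in Zone C); prepares food on-site; floor area 12,400 square feet ≤ 14,500 square feet → Annual License not required.
Sec. 8-7. is located in Zone A; prepares food on-site → Municipal License required.
Sec. 8-8. prepares food on-site; floor area 12,400 square feet ≥ 800 square feet → Trade License required.
Sec. 8-9. is located in Zone A → exempt from Trade License.
Sec. 8-10. prepares food on-site; floor area 12,400 square feet > 10,200 square feet; is located in Zone A → Food Service Permit required.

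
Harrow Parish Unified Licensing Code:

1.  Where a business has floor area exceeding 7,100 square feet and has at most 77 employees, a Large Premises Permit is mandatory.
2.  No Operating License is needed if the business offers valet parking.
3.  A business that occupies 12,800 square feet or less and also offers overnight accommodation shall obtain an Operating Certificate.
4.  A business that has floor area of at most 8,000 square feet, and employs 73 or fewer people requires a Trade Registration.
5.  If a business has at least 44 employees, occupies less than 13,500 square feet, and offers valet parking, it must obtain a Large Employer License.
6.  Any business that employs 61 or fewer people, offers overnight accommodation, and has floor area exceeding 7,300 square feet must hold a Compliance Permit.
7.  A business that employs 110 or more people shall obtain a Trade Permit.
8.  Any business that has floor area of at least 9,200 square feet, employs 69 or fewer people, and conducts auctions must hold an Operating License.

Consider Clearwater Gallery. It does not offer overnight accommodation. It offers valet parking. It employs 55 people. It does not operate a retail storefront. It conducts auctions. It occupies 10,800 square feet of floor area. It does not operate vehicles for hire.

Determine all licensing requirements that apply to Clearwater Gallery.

Large Employer License, Large Premises Permit

1. floor area 10,800 square feet > 7,100 square feet; employees 55 ≤ 77 → Large Premises Permit required.
2. offers valet parking → exempt from Operating License.
3. floor area 10,800 square feet ≤ 12,800 square feet; does not offer overnight accommodation → Operating Certificate not required.
4. floor area 10,800 square feet > 8,000 square feet; employees 55 ≤ 73 → Trade Registration not required.
5. employees 55 ≥ 44; floor area 10,800 square feet < 13,500 square feet; offers valet parking → Large Employer License required.
6. employees 55 ≤ 61; does not offer overnight accommodation; floor area 10,800 square feet > 7,300 square feet → Compliance Permit not required.
7. employees 55 < 110 → Trade Permit not required.
8. floor area 10,800 square feet ≥ 9,200 square feet; employees 55 ≤ 69; conducts auctions → Operating License required.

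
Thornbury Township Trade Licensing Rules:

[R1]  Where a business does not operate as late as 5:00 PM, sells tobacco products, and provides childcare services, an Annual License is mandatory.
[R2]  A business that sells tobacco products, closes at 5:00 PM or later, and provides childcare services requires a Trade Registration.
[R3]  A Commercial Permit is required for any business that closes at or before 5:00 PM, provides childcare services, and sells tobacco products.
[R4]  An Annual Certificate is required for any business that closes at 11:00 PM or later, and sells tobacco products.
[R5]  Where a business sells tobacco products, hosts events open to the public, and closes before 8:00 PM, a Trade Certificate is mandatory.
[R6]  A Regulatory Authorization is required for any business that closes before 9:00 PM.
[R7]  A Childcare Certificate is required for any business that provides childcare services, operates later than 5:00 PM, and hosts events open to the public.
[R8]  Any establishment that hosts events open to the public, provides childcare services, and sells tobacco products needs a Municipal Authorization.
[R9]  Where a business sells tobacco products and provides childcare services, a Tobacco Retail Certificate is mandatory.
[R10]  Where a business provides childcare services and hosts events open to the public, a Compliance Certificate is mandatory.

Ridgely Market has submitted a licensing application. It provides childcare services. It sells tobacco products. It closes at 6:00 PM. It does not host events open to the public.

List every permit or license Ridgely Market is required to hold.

[R1] closes 6:00 PM, after 5:00 PM; sells tobacco products; provides childcare services → Annual License not required.
[R2] sells tobacco products; closes 6:00 PM, after 5:00 PM; provides childcare services → Trade Registration required.
[R3] closes 6:00 PM, after 5:00 PM; provides childcare services; sells tobacco products → Commercial Permit not required.
[R4] closes 6:00 PM, at/before 11:00 PM; sells tobacco products → Annual Certificate not required.
[R5] sells tobacco products; does not host events open to the public; closes 6:00 PM, at/before 8:00 PM → Trade Certificate not required.
[R6] closes 6:00 PM, at/before 9:00 PM → Regulatory Authorization required.
[R7] provides childcare services; closes 6:00 PM, after 5:00 PM; does not host events open to the public → Childcare Certificate not required.
[R8] does not host events open to the public; provides childcare services; sells tobacco products → Municipal Authorization not required.
[R9] sells tobacco products; provides childcare services → Tobacco Retail Certificate required.
[R10] provides childcare services; does not host events open to the public → Compliance Certificate not required.

Regulatory Authorization, Tobacco Retail Certificate, Trade Registration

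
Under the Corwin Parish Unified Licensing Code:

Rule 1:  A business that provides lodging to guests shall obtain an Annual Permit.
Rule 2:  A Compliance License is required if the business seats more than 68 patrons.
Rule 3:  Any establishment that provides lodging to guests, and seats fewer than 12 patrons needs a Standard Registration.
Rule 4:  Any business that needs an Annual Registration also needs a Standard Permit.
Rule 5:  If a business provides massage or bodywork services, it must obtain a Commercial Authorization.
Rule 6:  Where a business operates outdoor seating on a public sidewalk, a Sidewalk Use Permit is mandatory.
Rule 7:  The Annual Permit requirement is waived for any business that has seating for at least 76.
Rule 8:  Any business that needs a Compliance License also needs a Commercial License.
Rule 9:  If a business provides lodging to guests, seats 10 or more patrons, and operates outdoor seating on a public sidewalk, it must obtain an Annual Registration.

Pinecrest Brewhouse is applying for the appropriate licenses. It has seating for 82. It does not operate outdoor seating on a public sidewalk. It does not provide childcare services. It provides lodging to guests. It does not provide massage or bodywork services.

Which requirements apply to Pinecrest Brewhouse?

Commercial License, Compliance License

Rule 1: provides lodging to guests → Annual Permit required.
Rule 2: seating 82 > 68 → Compliance License required.
Rule 3: provides lodging to guests; seating 82 ≥ 12 → Standard Registration not required.
Rule 4: Annual Registration is not required → no effect.
Rule 5: does not provide massage or bodywork services → Commercial Authorization not required.
Rule 6: does not operate outdoor seating on a public sidewalk → Sidewalk Use Permit not required.
Rule 7: seating 82 ≥ 76 → exempt from Annual Permit.
Rule 8: Compliance License is required → Commercial License also required.
Rule 9: provides lodging to guests; seating 82 ≥ 10; does not operate outdoor seating on a public sidewalk → Annual Registration not required.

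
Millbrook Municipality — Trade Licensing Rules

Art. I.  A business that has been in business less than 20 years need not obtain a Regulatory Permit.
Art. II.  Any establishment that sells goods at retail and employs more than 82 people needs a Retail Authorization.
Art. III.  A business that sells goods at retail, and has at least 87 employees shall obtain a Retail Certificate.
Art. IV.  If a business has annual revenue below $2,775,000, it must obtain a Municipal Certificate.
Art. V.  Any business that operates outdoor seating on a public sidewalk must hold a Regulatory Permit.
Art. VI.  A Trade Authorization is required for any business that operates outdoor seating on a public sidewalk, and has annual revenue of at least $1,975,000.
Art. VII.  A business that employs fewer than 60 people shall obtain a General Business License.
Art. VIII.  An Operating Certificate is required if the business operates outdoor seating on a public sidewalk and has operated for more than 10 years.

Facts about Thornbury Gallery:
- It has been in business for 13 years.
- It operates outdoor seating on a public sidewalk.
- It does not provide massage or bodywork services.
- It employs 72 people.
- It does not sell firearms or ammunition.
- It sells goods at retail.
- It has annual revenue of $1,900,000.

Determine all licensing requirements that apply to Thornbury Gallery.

Art. I. years in business 13 < 20 → exempt from Regulatory Permit.
Art. II. sells goods at retail; employees 72 ≤ 82 → Retail Authorization not required.
Art. III. sells goods at retail; employees 72 < 87 → Retail Certificate not required.
Art. IV. revenue $1,900,000 < $2,775,000 → Municipal Certificate required.
Art. V. operates outdoor seating on a public sidewalk → Regulatory Permit required.
Art. VI. operates outdoor seating on a public sidewalk; revenue $1,900,000 < $1,975,000 → Trade Authorization not required.
Art. VII. employees 72 ≥ 60 → General Business License not required.
Art. VIII. operates outdoor seating on a public sidewalk; years in business 13 > 10 → Operating Certificate required.

Municipal Certificate, Operating Certificate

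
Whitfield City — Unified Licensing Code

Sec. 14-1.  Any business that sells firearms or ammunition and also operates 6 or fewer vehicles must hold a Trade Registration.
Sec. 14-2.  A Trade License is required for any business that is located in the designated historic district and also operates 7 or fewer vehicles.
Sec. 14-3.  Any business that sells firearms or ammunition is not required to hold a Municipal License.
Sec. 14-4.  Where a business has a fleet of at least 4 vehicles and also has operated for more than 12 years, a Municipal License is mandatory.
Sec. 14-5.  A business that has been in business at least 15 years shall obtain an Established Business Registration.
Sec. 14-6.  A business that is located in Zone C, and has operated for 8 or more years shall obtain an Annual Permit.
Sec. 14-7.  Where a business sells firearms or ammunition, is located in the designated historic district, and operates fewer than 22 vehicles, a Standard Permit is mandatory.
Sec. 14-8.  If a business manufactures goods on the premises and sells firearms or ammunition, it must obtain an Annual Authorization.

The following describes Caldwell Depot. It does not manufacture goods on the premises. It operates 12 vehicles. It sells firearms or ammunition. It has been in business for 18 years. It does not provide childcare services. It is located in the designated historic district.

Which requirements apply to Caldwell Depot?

Sec. 14-1. sells firearms or ammunition; vehicles 12 > 6 → Trade Registration not required.
Sec. 14-2. is located in the designated historic district; vehicles 12 > 7 → Trade License not required.
Sec. 14-3. sells firearms or ammunition → exempt from Municipal License.
Sec. 14-4. vehicles 12 ≥ 4; years in business 18 > 12 → Municipal License required.
Sec. 14-5. years in business 18 ≥ 15 → Established Business Registration required.
Sec. 14-6. is located in the designated historic district (not: is located in Zone C); years in business 18 ≥ 8 → Annual Permit not required.
Sec. 14-7. sells firearms or ammunition; is located in the designated historic district; vehicles 12 < 22 → Standard Permit required.
Sec. 14-8. does not manufacture goods on the premises; sells firearms or ammunition → Annual Authorization not required.

Established Business Registration, Standard Permit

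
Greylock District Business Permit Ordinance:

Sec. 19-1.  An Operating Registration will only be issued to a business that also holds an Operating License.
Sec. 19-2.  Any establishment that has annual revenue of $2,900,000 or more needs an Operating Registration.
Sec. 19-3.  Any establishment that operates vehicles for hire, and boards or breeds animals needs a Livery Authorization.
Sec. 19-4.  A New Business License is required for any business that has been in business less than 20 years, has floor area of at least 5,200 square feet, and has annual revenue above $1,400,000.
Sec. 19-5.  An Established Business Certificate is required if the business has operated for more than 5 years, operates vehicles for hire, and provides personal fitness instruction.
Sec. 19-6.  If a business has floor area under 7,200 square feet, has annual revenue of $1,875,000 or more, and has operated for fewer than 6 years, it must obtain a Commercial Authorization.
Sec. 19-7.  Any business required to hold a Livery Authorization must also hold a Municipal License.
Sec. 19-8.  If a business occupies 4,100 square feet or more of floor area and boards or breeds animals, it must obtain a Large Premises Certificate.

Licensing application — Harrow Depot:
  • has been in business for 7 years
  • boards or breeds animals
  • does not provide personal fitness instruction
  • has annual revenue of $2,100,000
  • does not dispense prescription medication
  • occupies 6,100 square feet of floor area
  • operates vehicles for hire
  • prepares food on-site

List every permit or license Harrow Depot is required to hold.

Large Premises Certificate, Livery Authorization, Municipal License, New Business License

Sec. 19-1. Operating Registration is not required → no effect.
Sec. 19-2. revenue $2,100,000 < $2,900,000 → Operating Registration not required.
Sec. 19-3. operates vehicles for hire; boards or breeds animals → Livery Authorization required.
Sec. 19-4. years in business 7 < 20; floor area 6,100 square feet ≥ 5,200 square feet; revenue $2,100,000 > $1,400,000 → New Business License required.
Sec. 19-5. years in business 7 > 5; operates vehicles for hire; does not provide personal fitness instruction → Established Business Certificate not required.
Sec. 19-6. floor area 6,100 square feet < 7,200 square feet; revenue $2,100,000 ≥ $1,875,000; years in business 7 ≥ 6 → Commercial Authorization not required.
Sec. 19-7. Livery Authorization is required → Municipal License also required.
Sec. 19-8. floor area 6,100 square feet ≥ 4,100 square feet; boards or breeds animals → Large Premises Certificate required.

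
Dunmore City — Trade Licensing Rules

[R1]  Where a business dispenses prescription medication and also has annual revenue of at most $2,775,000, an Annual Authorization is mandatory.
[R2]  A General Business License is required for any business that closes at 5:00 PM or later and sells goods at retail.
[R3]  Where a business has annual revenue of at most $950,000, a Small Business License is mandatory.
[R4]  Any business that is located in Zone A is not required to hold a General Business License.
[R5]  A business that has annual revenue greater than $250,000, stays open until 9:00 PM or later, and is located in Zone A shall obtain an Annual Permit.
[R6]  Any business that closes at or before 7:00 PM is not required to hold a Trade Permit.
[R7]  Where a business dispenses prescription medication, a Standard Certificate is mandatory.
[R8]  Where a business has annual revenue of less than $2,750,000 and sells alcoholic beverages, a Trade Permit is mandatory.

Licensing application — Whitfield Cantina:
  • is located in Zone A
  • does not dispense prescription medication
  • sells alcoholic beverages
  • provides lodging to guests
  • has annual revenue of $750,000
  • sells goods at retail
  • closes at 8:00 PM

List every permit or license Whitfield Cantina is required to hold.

[R1] does not dispense prescription medication; revenue $750,000 ≤ $2,775,000 → Annual Authorization not required.
[R2] closes 8:00 PM, after 5:00 PM; sells goods at retail → General Business License required.
[R3] revenue $750,000 ≤ $950,000 → Small Business License required.
[R4] is located in Zone A → exempt from General Business License.
[R5] revenue $750,000 > $250,000; closes 8:00 PM, at/before 9:00 PM; is located in Zone A → Annual Permit not required.
[R6] closes 8:00 PM, after 7:00 PM → Trade Permit exemption does not apply.
[R7] does not dispense prescription medication → Standard Certificate not required.
[R8] revenue $750,000 < $2,750,000; sells alcoholic beverages → Trade Permit required.

Small Business License, Trade Permit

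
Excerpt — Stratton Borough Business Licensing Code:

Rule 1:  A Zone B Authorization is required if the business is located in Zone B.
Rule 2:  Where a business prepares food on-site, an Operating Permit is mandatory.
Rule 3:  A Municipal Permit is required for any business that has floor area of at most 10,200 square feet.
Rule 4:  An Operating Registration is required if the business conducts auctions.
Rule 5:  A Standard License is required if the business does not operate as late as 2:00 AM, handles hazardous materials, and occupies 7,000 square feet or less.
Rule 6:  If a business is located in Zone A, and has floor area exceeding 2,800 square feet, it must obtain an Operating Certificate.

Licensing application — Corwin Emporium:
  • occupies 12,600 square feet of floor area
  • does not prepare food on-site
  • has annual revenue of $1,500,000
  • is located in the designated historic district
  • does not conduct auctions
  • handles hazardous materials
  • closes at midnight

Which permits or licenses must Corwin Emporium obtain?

Rule 1: is located in the designated historic district (not: is located in Zone B) → Zone B Authorization not required.
Rule 2: does not prepare food on-site → Operating Permit not required.
Rule 3: floor area 12,600 square feet > 10,200 square feet → Municipal Permit not required.
Rule 4: does not conduct auctions → Operating Registration not required.
Rule 5: closes midnight, at/before 2:00 AM; handles hazardous materials; floor area 12,600 square feet > 7,000 square feet → Standard License not required.
Rule 6: is located in the designated historic district (not: is located in Zone A); floor area 12,600 square feet > 2,800 square feet → Operating Certificate not required.

None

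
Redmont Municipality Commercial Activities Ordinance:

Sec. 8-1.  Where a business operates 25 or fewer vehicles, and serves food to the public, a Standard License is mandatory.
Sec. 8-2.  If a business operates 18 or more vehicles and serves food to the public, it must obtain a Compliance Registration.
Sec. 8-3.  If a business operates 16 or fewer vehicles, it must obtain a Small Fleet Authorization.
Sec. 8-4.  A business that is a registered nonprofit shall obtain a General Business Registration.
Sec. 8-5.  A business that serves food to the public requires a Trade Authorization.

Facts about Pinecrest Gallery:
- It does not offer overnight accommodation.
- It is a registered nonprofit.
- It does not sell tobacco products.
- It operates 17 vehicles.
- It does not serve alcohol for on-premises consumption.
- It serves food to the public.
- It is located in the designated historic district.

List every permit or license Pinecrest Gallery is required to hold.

Sec. 8-1. vehicles 17 ≤ 25; serves food to the public → Standard License required.
Sec. 8-2. vehicles 17 < 18; serves food to the public → Compliance Registration not required.
Sec. 8-3. vehicles 17 > 16 → Small Fleet Authorization not required.
Sec. 8-4. is a registered nonprofit → General Business Registration required.
Sec. 8-5. serves food to the public → Trade Authorization required.

General Business Registration, Standard License, Trade Authorization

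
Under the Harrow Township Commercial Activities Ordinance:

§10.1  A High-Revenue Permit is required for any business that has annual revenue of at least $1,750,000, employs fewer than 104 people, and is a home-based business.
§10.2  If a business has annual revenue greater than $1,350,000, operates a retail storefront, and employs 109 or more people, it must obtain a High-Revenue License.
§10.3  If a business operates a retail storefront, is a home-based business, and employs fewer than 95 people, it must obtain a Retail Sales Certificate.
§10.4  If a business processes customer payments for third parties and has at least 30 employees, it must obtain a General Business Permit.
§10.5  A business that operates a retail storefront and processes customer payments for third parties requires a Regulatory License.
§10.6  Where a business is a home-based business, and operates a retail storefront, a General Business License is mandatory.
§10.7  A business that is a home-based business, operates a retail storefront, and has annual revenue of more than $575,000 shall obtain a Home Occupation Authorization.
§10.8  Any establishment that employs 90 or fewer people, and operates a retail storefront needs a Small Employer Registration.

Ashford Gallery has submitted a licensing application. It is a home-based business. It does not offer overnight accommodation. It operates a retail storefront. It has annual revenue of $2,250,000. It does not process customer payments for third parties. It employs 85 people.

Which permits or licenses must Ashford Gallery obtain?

§10.1 revenue $2,250,000 ≥ $1,750,000; employees 85 < 104; is a home-based business → High-Revenue Permit required.
§10.2 revenue $2,250,000 > $1,350,000; operates a retail storefront; employees 85 < 109 → High-Revenue License not required.
§10.3 operates a retail storefront; is a home-based business; employees 85 < 95 → Retail Sales Certificate required.
§10.4 does not process customer payments for third parties; employees 85 ≥ 30 → General Business Permit not required.
§10.5 operates a retail storefront; does not process customer payments for third parties → Regulatory License not required.
§10.6 is a home-based business; operates a retail storefront → General Business License required.
§10.7 is a home-based business; operates a retail storefront; revenue $2,250,000 > $575,000 → Home Occupation Authorization required.
§10.8 employees 85 ≤ 90; operates a retail storefront → Small Employer Registration required.

General Business License, High-Revenue Permit, Home Occupation Authorization, Retail Sales Certificate, Small Employer Registration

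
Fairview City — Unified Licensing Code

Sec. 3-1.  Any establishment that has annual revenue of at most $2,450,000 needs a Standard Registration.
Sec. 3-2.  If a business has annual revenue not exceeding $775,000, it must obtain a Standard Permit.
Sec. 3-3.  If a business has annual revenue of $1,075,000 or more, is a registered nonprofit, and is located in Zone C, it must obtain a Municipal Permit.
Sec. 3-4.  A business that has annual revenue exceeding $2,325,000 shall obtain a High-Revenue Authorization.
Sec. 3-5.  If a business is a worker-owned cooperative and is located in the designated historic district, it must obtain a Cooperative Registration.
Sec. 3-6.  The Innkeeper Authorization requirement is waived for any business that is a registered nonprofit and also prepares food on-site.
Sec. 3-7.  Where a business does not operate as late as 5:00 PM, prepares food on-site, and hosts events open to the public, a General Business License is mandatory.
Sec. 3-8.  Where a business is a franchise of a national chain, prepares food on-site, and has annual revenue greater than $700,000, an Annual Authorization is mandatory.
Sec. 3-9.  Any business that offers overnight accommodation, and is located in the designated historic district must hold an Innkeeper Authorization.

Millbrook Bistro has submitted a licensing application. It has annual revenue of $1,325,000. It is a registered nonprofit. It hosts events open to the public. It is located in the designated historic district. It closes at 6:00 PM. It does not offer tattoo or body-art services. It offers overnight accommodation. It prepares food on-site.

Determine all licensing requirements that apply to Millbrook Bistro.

Sec. 3-1. revenue $1,325,000 ≤ $2,450,000 → Standard Registration required.
Sec. 3-2. revenue $1,325,000 > $775,000 → Standard Permit not required.
Sec. 3-3. revenue $1,325,000 ≥ $1,075,000; is a registered nonprofit; is located in the designated historic district (not: is located in Zone C) → Municipal Permit not required.
Sec. 3-4. revenue $1,325,000 ≤ $2,325,000 → High-Revenue Authorization not required.
Sec. 3-5. is a registered nonprofit (not: is a worker-owned cooperative); is located in the designated historic district → Cooperative Registration not required.
Sec. 3-6. is a registered nonprofit; prepares food on-site → exempt from Innkeeper Authorization.
Sec. 3-7. closes 6:00 PM, after 5:00 PM; prepares food on-site; hosts events open to the public → General Business License not required.
Sec. 3-8. is a registered nonprofit (not: is a franchise of a national chain); prepares food on-site; revenue $1,325,000 > $700,000 → Annual Authorization not required.
Sec. 3-9. offers overnight accommodation; is located in the designated historic district → Innkeeper Authorization required.

Standard Registration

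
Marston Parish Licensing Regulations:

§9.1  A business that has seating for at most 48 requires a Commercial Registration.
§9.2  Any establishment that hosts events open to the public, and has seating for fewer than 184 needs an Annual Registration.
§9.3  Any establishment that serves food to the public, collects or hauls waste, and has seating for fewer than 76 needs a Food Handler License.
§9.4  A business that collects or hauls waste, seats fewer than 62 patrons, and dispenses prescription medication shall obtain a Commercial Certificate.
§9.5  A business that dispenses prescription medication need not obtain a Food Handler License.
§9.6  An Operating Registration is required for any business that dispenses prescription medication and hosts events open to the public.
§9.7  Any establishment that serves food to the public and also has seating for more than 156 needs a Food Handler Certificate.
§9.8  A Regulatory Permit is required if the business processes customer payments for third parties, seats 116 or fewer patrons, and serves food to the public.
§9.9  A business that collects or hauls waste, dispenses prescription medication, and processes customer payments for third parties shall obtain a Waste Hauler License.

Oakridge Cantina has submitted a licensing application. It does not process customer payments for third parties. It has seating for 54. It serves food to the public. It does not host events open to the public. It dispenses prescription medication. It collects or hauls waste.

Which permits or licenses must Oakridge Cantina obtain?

§9.1 seating 54 > 48 → Commercial Registration not required.
§9.2 does not host events open to the public; seating 54 < 184 → Annual Registration not required.
§9.3 serves food to the public; collects or hauls waste; seating 54 < 76 → Food Handler License required.
§9.4 collects or hauls waste; seating 54 < 62; dispenses prescription medication → Commercial Certificate required.
§9.5 dispenses prescription medication → exempt from Food Handler License.
§9.6 dispenses prescription medication; does not host events open to the public → Operating Registration not required.
§9.7 serves food to the public; seating 54 ≤ 156 → Food Handler Certificate not required.
§9.8 does not process customer payments for third parties; seating 54 ≤ 116; serves food to the public → Regulatory Permit not required.
§9.9 collects or hauls waste; dispenses prescription medication; does not process customer payments for third parties → Waste Hauler License not required.

Commercial Certificate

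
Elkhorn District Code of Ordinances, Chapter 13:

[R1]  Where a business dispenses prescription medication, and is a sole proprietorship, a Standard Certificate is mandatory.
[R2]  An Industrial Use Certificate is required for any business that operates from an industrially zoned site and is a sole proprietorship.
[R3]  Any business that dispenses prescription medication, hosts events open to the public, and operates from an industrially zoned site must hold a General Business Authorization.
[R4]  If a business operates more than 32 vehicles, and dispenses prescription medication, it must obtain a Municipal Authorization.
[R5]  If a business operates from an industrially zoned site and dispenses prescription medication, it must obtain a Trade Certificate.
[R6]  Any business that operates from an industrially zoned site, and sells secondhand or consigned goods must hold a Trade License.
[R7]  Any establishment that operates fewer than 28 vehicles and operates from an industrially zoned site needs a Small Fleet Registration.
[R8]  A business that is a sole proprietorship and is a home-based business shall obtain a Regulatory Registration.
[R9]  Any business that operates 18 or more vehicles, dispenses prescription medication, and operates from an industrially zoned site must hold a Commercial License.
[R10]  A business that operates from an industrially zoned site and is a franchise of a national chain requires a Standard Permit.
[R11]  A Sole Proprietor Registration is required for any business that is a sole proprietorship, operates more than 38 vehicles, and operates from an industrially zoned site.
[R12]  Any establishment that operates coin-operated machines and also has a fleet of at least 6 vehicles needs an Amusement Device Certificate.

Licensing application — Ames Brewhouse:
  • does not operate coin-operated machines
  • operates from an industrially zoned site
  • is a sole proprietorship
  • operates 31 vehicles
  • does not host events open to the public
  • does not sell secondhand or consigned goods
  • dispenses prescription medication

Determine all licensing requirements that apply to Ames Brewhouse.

[R1] dispenses prescription medication; is a sole proprietorship → Standard Certificate required.
[R2] operates from an industrially zoned site; is a sole proprietorship → Industrial Use Certificate required.
[R3] dispenses prescription medication; does not host events open to the public; operates from an industrially zoned site → General Business Authorization not required.
[R4] vehicles 31 ≤ 32; dispenses prescription medication → Municipal Authorization not required.
[R5] operates from an industrially zoned site; dispenses prescription medication → Trade Certificate required.
[R6] operates from an industrially zoned site; does not sell secondhand or consigned goods → Trade License not required.
[R7] vehicles 31 ≥ 28; operates from an industrially zoned site → Small Fleet Registration not required.
[R8] is a sole proprietorship; operates from an industrially zoned site (not: is a home-based business) → Regulatory Registration not required.
[R9] vehicles 31 ≥ 18; dispenses prescription medication; operates from an industrially zoned site → Commercial License required.
[R10] operates from an industrially zoned site; is a sole proprietorship (not: is a franchise of a national chain) → Standard Permit not required.
[R11] is a sole proprietorship; vehicles 31 ≤ 38; operates from an industrially zoned site → Sole Proprietor Registration not required.
[R12] does not operate coin-operated machines; vehicles 31 ≥ 6 → Amusement Device Certificate not required.

Commercial License, Industrial Use Certificate, Standard Certificate, Trade Certificate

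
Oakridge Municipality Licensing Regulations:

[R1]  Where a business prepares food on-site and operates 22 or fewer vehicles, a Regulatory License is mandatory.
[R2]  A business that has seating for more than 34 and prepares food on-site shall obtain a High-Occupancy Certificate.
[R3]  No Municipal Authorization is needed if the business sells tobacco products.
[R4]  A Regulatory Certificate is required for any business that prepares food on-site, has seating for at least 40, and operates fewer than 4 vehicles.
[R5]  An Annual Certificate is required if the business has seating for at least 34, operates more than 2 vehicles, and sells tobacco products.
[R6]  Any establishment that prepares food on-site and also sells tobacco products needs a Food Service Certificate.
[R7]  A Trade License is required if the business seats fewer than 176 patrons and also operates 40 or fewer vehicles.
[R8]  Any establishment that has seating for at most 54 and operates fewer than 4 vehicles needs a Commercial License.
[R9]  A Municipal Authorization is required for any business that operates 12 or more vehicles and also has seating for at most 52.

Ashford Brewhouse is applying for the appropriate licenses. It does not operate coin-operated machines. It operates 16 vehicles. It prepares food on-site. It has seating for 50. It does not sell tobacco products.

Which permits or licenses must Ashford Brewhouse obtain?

High-Occupancy Certificate, Municipal Authorization, Regulatory License, Trade License

[R1] prepares food on-site; vehicles 16 ≤ 22 → Regulatory License required.
[R2] seating 50 > 34; prepares food on-site → High-Occupancy Certificate required.
[R3] does not sell tobacco products → Municipal Authorization exemption does not apply.
[R4] prepares food on-site; seating 50 ≥ 40; vehicles 16 ≥ 4 → Regulatory Certificate not required.
[R5] seating 50 ≥ 34; vehicles 16 > 2; does not sell tobacco products → Annual Certificate not required.
[R6] prepares food on-site; does not sell tobacco products → Food Service Certificate not required.
[R7] seating 50 < 176; vehicles 16 ≤ 40 → Trade License required.
[R8] seating 50 ≤ 54; vehicles 16 ≥ 4 → Commercial License not required.
[R9] vehicles 16 ≥ 12; seating 50 ≤ 52 → Municipal Authorization required.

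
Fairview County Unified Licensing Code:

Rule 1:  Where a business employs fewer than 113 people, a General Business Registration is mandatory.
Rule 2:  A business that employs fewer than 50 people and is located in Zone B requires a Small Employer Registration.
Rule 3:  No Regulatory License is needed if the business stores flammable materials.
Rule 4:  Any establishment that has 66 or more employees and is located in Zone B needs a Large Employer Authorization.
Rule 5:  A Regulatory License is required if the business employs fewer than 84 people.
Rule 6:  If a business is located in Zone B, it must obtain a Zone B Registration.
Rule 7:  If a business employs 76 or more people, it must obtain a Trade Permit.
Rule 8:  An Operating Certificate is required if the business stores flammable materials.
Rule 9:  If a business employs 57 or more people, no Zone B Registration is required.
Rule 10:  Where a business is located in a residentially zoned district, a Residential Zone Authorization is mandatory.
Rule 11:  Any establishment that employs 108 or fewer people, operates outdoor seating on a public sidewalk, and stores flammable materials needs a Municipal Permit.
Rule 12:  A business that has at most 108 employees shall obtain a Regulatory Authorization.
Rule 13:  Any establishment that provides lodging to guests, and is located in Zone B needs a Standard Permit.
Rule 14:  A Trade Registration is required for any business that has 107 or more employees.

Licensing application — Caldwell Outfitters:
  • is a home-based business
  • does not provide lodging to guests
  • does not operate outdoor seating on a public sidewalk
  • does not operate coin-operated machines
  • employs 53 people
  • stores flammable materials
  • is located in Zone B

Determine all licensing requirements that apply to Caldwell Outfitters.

Rule 1: employees 53 < 113 → General Business Registration required.
Rule 2: employees 53 ≥ 50; is located in Zone B → Small Employer Registration not required.
Rule 3: stores flammable materials → exempt from Regulatory License.
Rule 4: employees 53 < 66; is located in Zone B → Large Employer Authorization not required.
Rule 5: employees 53 < 84 → Regulatory License required.
Rule 6: is located in Zone B → Zone B Registration required.
Rule 7: employees 53 < 76 → Trade Permit not required.
Rule 8: stores flammable materials → Operating Certificate required.
Rule 9: employees 53 < 57 → Zone B Registration exemption does not apply.
Rule 10: is located in Zone B (not: is located in a residentially zoned district) → Residential Zone Authorization not required.
Rule 11: employees 53 ≤ 108; does not operate outdoor seating on a public sidewalk; stores flammable materials → Municipal Permit not required.
Rule 12: employees 53 ≤ 108 → Regulatory Authorization required.
Rule 13: does not provide lodging to guests; is located in Zone B → Standard Permit not required.
Rule 14: employees 53 < 107 → Trade Registration not required.

General Business Registration, Operating Certificate, Regulatory Authorization, Zone B Registration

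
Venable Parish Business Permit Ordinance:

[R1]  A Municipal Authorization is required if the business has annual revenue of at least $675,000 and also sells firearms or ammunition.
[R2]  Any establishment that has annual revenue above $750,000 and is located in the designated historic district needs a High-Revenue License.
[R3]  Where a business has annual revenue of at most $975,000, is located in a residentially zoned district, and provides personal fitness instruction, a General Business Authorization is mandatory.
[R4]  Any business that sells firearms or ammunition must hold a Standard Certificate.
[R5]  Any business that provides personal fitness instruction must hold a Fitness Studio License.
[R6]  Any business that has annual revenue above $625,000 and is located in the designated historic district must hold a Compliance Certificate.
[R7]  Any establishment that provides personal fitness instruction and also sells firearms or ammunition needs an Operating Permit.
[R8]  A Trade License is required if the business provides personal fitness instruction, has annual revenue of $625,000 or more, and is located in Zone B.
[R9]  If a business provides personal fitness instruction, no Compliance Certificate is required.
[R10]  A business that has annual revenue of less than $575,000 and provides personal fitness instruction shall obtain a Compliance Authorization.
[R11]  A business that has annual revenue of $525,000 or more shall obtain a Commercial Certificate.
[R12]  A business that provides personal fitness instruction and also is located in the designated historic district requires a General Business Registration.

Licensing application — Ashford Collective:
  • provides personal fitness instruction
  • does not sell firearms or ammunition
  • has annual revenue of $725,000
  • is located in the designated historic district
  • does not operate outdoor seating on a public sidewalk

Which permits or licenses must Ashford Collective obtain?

[R1] revenue $725,000 ≥ $675,000; does not sell firearms or ammunition → Municipal Authorization not required.
[R2] revenue $725,000 ≤ $750,000; is located in the designated historic district → High-Revenue License not required.
[R3] revenue $725,000 ≤ $975,000; is located in the designated historic district (not: is located in a residentially zoned district); provides personal fitness instruction → General Business Authorization not required.
[R4] does not sell firearms or ammunition → Standard Certificate not required.
[R5] provides personal fitness instruction → Fitness Studio License required.
[R6] revenue $725,000 > $625,000; is located in the designated historic district → Compliance Certificate required.
[R7] provides personal fitness instruction; does not sell firearms or ammunition → Operating Permit not required.
[R8] provides personal fitness instruction; revenue $725,000 ≥ $625,000; is located in the designated historic district (not: is located in Zone B) → Trade License not required.
[R9] provides personal fitness instruction → exempt from Compliance Certificate.
[R10] revenue $725,000 ≥ $575,000; provides personal fitness instruction → Compliance Authorization not required.
[R11] revenue $725,000 ≥ $525,000 → Commercial Certificate required.
[R12] provides personal fitness instruction; is located in the designated historic district → General Business Registration required.

Commercial Certificate, Fitness Studio License, General Business Registration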